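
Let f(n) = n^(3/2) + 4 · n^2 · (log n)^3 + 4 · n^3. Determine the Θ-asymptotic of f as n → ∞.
f(n) ∈ Θ(n^3)

Compare the terms by growth order. For large n, n^a · (log n)^b dominates n^a' · (log n)^b' iff a > a', or (a = a' and b > b'). Ranking the 3 terms shows the dominant one is 4 · n^3. Hence f(n) ∈ Θ(n^3).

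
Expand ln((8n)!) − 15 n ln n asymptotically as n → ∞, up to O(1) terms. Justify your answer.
ln((8n)!) − 15 n ln n = −7 n ln n + 8(ln 8 − 1) n + (1/2) ln(2π·8n) + O(1/n)

Stirling: ln((8n)!) = 8n ln(8n) − 8n + (1/2) ln(2π·8n) + O(1/n).
Expand 8n ln(8n) = 8n (ln n + ln 8) = 8n ln n + 8n ln 8.
Subtract 15n ln n: leading term is (8 − 15) n ln n = −7 n ln n. The next term is 8n ln 8 − 8n = 8(ln 8 − 1) n. Then the (1/2) ln(2π·8n) correction.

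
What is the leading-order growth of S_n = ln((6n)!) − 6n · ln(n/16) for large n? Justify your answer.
S_n ~ 6n · (ln 96 − 1) + O(ln n)

Stirling: ln((6n)!) = 6n ln(6n) − 6n + O(ln n).
  S_n = 6n ln(6n) − 6n − 6n ln(n/16) + O(ln n)
      = 6n ln(6n) − 6n ln n + 6n ln 16 − 6n + O(ln n)
      = 6n ln 6 + 6n ln 16 − 6n + O(ln n)
      = 6n (ln 96 − 1) + O(ln n).
Numerically ln(96) − 1 ≈ 3.5643.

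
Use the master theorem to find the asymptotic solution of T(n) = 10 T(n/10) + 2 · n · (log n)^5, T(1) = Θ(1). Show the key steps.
T(n) = Θ(n · (log n)^6)

Here log_10 10 = 1 and f(n) = 2 · n · (log n)^5 = Θ(n^(log_10 10) · (log n)^5). This is the extended Case 2 of the master theorem (f matches the critical exponent up to log factors), giving T(n) = Θ(n^(log_10 10) · (log n)^(5+1)) = Θ(n · (log n)^6).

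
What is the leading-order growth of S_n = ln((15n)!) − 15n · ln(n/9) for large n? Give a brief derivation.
S_n ~ 15n · (ln 135 − 1) + O(ln n)

Stirling: ln((15n)!) = 15n ln(15n) − 15n + O(ln n).
  S_n = 15n ln(15n) − 15n − 15n ln(n/9) + O(ln n)
      = 15n ln(15n) − 15n ln n + 15n ln 9 − 15n + O(ln n)
      = 15n ln 15 + 15n ln 9 − 15n + O(ln n)
      = 15n (ln 135 − 1) + O(ln n).
Numerically ln(135) − 1 ≈ 3.9053.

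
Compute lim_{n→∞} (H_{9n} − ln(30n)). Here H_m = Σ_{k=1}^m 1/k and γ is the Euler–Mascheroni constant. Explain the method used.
lim = ln(3/10) + γ

By Euler-Maclaurin, H_m = ln m + γ + O(1/m). So
  H_{9n} − ln(30n) = ln(9n) + γ − ln(30n) + O(1/n)
                       = ln(9/30) + γ + O(1/n).
Hence the limit is ln(9/30) + γ (= ln(3/10)).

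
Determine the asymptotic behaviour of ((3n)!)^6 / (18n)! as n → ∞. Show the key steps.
((3n)!)^6/(18n)! ~ ((2π·3n)^(5/2) / sqrt(6)) · 6^(−6·3n)  →  0

Write N = 3n. Stirling: N! ~ sqrt(2π N)(N/e)^N and (6N)! ~ sqrt(2π·6N)·(6N/e)^(6N).
  (N!)^6/(6N)! ~ (2π N)^(6/2) (N/e)^(6N) / [sqrt(2π·6N) (6N/e)^(6N)]
     = (2π N)^(6/2) / sqrt(2π·6N) · (N/(6N))^(6N)
     = (2π N)^((6−1)/2) / sqrt(6) · 6^(−6N).
Since 6^6 > 1, the factor 6^(−6N) decays exponentially, so the ratio → 0. Substituting N = 3n gives the stated form.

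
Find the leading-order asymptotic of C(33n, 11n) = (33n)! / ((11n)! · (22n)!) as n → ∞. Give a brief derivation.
C(33n, 11n) ~ (27/4)^(11n) · sqrt(3/(4π·11n))

Write N = 11n. Apply Stirling to each factorial:
  (3N)! ~ sqrt(2π·3N) · (3N/e)^(3N),
  N! ~ sqrt(2π N) · (N/e)^N,
  (2N)! ~ sqrt(2π·2N) · (2N/e)^(2N).
The exponential factors combine to (3N)^(3N) / (N^N · (2N)^(2N)) = 3^(3N)/2^(2N) = (3^3/2^2)^N = (27/4)^N.
The square-root prefactors combine to sqrt(2π·3N) / (sqrt(2π N)·sqrt(2π·2N)) = sqrt(3 / (2π·2·N)) = sqrt(3/(4π·11n)).
Substituting N = 11n: C(33n, 11n) ~ (27/4)^(11n) · sqrt(3/(4π·11n)).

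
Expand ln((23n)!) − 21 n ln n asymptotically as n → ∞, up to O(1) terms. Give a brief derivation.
ln((23n)!) − 21 n ln n = 2 n ln n + 23(ln 23 − 1) n + (1/2) ln(2π·23n) + O(1/n)

Stirling: ln((23n)!) = 23n ln(23n) − 23n + (1/2) ln(2π·23n) + O(1/n).
Expand 23n ln(23n) = 23n (ln n + ln 23) = 23n ln n + 23n ln 23.
Subtract 21n ln n: leading term is (23 − 21) n ln n = 2 n ln n. The next term is 23n ln 23 − 23n = 23(ln 23 − 1) n. Then the (1/2) ln(2π·23n) correction.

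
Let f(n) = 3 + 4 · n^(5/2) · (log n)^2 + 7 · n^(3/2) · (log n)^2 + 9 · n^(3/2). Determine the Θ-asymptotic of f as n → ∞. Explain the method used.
f(n) ∈ Θ(n^(5/2) · (log n)^2)

Compare the terms by growth order. For large n, n^a · (log n)^b dominates n^a' · (log n)^b' iff a > a', or (a = a' and b > b'). Ranking the 4 terms shows the dominant one is 4 · n^(5/2) · (log n)^2. Hence f(n) ∈ Θ(n^(5/2) · (log n)^2).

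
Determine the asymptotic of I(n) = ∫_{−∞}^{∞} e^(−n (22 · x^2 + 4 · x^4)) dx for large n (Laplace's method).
I(n) ~ sqrt(π/(22n))

φ(x) = 22 · x^2 + 4 · x^4 has its unique global minimum at x* = 0 (since φ'(x) = 44x + 16x^3 = 0 only at x = 0 for real x with both coefficients positive, and φ → ∞ as |x| → ∞). At x* = 0, φ(0) = 0 and φ''(0) = 44. Laplace's method then gives
  I(n) ~ sqrt(2π / (n · φ''(0))) · e^(−n φ(0)) = sqrt(2π / (44n)) = sqrt(π/(22n)).
The 4 · x^4 term contributes only at subleading order (an O(1/n) relative correction).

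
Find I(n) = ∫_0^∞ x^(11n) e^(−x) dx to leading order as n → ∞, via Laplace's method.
I(n) ~ sqrt(2π·11n) · (11n/e)^(11n)

Write the integrand as exp(11n ln x − x) and set f(x) = 11n ln x − x. Then f'(x) = 11n/x − 1 = 0 at x* = 11n, and f''(x*) = −11n/x*^2 = −1/(11n). Laplace's method (interior maximum) gives
  I(n) ~ e^(f(x*)) · sqrt(2π / |f''(x*)|)
        = exp(11n ln(11n) − 11n) · sqrt(2π · 11n)
        = (11n)^(11n) e^(−11n) · sqrt(2π·11n)
        = sqrt(2π·11n) · (11n/e)^(11n).
This matches Γ(11n+1) with Stirling applied to Γ.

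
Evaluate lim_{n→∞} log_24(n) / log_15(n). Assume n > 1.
lim = ln(15) / ln(24) = log_24(15)

Change of base: log_24(n) = ln n / ln 24 and log_15(n) = ln n / ln 15. The ratio is (ln n / ln 24) · (ln 15 / ln n) = ln 15 / ln 24, a constant independent of n. So the limit is ln 15 / ln 24 = log_24(15).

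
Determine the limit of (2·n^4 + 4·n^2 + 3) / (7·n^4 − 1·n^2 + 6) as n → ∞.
lim = 2/7

For large n the leading n^4 terms dominate both numerator and denominator. Dividing top and bottom by n^4, every other term tends to 0, leaving 2/7.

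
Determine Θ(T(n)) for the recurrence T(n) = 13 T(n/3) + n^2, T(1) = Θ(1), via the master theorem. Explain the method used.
T(n) = Θ(n^(log_3 13))

Master theorem: compare f(n) = n^2 to n^(log_3 13) where log_3 13 ≈ 2.335. Since 2 < log_3 13, we have f(n) = O(n^(log_3 13 − ε)) for some ε > 0 — Case 1. Hence T(n) = Θ(n^(log_3 13)).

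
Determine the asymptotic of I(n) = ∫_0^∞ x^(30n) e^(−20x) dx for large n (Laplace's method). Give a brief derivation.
I(n) ~ (sqrt(2π·30n) / 20) · (30n/(20e))^(30n)

Write the integrand as exp(30n ln x − 20x) and set f(x) = 30n ln x − 20x. Then f'(x) = 30n/x − 20 = 0 at x* = 30n/20, and f''(x*) = −30n/x*^2 = −20^2/(30n). Laplace's method (interior maximum) gives
  I(n) ~ e^(f(x*)) · sqrt(2π / |f''(x*)|)
        = exp(30n ln(30n/20) − 30n) · sqrt(2π · 30n / 20^2)
        = (30n/20)^(30n) e^(−30n) · sqrt(2π·30n) / 20
        = (sqrt(2π·30n) / 20) · (30n/(20e))^(30n).
This matches Γ(30n+1)/20^(30n+1) with Stirling applied to Γ.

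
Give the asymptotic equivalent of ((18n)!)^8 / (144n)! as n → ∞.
((18n)!)^8/(144n)! ~ ((2π·18n)^(7/2) / sqrt(8)) · 8^(−8·18n)  →  0

Write N = 18n. Stirling: N! ~ sqrt(2π N)(N/e)^N and (8N)! ~ sqrt(2π·8N)·(8N/e)^(8N).
  (N!)^8/(8N)! ~ (2π N)^(8/2) (N/e)^(8N) / [sqrt(2π·8N) (8N/e)^(8N)]
     = (2π N)^(8/2) / sqrt(2π·8N) · (N/(8N))^(8N)
     = (2π N)^((8−1)/2) / sqrt(8) · 8^(−8N).
Since 8^8 > 1, the factor 8^(−8N) decays exponentially, so the ratio → 0. Substituting N = 18n gives the stated form.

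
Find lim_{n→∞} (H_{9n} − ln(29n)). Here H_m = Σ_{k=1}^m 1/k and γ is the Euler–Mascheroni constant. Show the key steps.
lim = ln(9/29) + γ

By Euler-Maclaurin, H_m = ln m + γ + O(1/m). So
  H_{9n} − ln(29n) = ln(9n) + γ − ln(29n) + O(1/n)
                       = ln(9/29) + γ + O(1/n).
Hence the limit is ln(9/29) + γ.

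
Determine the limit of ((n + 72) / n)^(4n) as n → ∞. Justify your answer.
lim = e^288

Rewrite as (1 + 72/n)^(4n). By the standard limit (1 + x/n)^n → e^x, we have (1 + 72/n)^n → e^72, and raising to the 4th power gives e^288.
More precisely, ln[(1 + 72/n)^(4n)] = 4n · ln(1 + 72/n) = 4n · (72/n + O(1/n^2)) = 288 + O(1/n) → 288.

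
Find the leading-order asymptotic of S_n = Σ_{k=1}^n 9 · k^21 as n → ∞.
S_n ~ 9 · n^22 / 22

By integral comparison (Euler-Maclaurin), Σ_{k=1}^n 9 · k^21 = 9 · ∫_0^n x^21 dx + O(n^21) = 9 · n^22/22 + O(n^21). (Equivalently, Faulhaber's formula gives the same leading term.)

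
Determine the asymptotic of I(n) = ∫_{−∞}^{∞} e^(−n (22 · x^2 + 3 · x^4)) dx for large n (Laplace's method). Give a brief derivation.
I(n) ~ sqrt(π/(22n))

φ(x) = 22 · x^2 + 3 · x^4 has its unique global minimum at x* = 0 (since φ'(x) = 44x + 12x^3 = 0 only at x = 0 for real x with both coefficients positive, and φ → ∞ as |x| → ∞). At x* = 0, φ(0) = 0 and φ''(0) = 44. Laplace's method then gives
  I(n) ~ sqrt(2π / (n · φ''(0))) · e^(−n φ(0)) = sqrt(2π / (44n)) = sqrt(π/(22n)).
The 3 · x^4 term contributes only at subleading order (an O(1/n) relative correction).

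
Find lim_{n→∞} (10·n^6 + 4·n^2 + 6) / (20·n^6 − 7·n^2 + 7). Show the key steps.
lim = 10/20 = 1/2

For large n the leading n^6 terms dominate both numerator and denominator. Dividing top and bottom by n^6, every other term tends to 0, leaving 10/20 = 1/2.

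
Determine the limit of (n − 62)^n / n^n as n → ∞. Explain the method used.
lim = e^(−62)

Rewrite as (1 − 62/n)^(n). By the standard limit (1 + x/n)^n → e^x, we have (1 − 62/n)^n → e^(−62), and raising to the 1st power gives e^(−62).
More precisely, ln[(1 − 62/n)^(n)] = n · ln(1 − 62/n) = n · (-62/n + O(1/n^2)) = -62 + O(1/n) → -62.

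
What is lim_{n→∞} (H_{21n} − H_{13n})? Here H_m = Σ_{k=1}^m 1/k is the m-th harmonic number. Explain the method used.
lim = ln(21/13)

Euler-Maclaurin gives H_m = ln m + γ + 1/(2m) + O(1/m^2). The γ and O(1/m) terms cancel in the difference:
  H_{21n} − H_{13n} = ln(21n) − ln(13n) + O(1/n) = ln(21/13) + O(1/n).
Hence the limit is ln(21/13).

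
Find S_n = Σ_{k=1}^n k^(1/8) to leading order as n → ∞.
S_n ~ (8/9) · n^(9/8)

Integral comparison: Σ_{k=1}^n k^(1/8) = ∫_0^n x^(1/8) dx + O(n^(1/8)). The integral is n^(1 + 1/8) / (1 + 1/8) = n^((1+8)/8) / ((1+8)/8) = (8/9) · n^(9/8).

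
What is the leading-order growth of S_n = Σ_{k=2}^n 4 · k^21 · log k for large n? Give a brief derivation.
S_n ~ 2 · n^22 log n / 11 − n^22 / 121

By integral comparison, S_n = ∫_1^n 4 · x^21 · log x dx + O(n^21 · log n). For the integral, ∫ x^21 log x dx = n^22 log n / 22 − n^22/484 (integration by parts). Hence S_n ~ 2 · n^22 log n / 11 − n^22 / 121.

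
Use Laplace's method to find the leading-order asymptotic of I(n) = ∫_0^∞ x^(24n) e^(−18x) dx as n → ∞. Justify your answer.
I(n) ~ (sqrt(2π·24n) / 18) · (24n/(18e))^(24n)

Write the integrand as exp(24n ln x − 18x) and set f(x) = 24n ln x − 18x. Then f'(x) = 24n/x − 18 = 0 at x* = 24n/18, and f''(x*) = −24n/x*^2 = −18^2/(24n). Laplace's method (interior maximum) gives
  I(n) ~ e^(f(x*)) · sqrt(2π / |f''(x*)|)
        = exp(24n ln(24n/18) − 24n) · sqrt(2π · 24n / 18^2)
        = (24n/18)^(24n) e^(−24n) · sqrt(2π·24n) / 18
        = (sqrt(2π·24n) / 18) · (24n/(18e))^(24n).
This matches Γ(24n+1)/18^(24n+1) with Stirling applied to Γ.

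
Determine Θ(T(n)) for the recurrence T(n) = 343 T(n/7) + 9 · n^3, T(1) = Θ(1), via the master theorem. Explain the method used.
T(n) = Θ(n^3 log n)

log_7 343 = 3, and f(n) = 9 · n^3 = Θ(n^(log_7 343)). This is Case 2 of the master theorem: T(n) = Θ(f(n) · log n) = Θ(n^3 log n).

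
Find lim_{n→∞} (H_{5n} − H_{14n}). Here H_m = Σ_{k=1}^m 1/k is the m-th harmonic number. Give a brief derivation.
lim = ln(5/14)

Euler-Maclaurin gives H_m = ln m + γ + 1/(2m) + O(1/m^2). The γ and O(1/m) terms cancel in the difference:
  H_{5n} − H_{14n} = ln(5n) − ln(14n) + O(1/n) = ln(5/14) + O(1/n).
Hence the limit is ln(5/14).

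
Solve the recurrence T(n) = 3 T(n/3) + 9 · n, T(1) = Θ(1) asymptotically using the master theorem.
T(n) = Θ(n log n)

log_3 3 = 1, and f(n) = 9 · n = Θ(n^(log_3 3)). This is Case 2 of the master theorem: T(n) = Θ(f(n) · log n) = Θ(n log n).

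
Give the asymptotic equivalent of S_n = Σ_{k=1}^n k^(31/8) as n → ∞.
S_n ~ (8/39) · n^(39/8)

Integral comparison: Σ_{k=1}^n k^(31/8) = ∫_0^n x^(31/8) dx + O(n^(31/8)). The integral is n^(1 + 31/8) / (1 + 31/8) = n^((31+8)/8) / ((31+8)/8) = (8/39) · n^(39/8).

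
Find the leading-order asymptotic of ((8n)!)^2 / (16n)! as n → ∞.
((8n)!)^2/(16n)! ~ ((2π·8n)^(1/2) / sqrt(2)) · 2^(−2·8n)  →  0

Write N = 8n. Stirling: N! ~ sqrt(2π N)(N/e)^N and (2N)! ~ sqrt(2π·2N)·(2N/e)^(2N).
  (N!)^2/(2N)! ~ (2π N)^(2/2) (N/e)^(2N) / [sqrt(2π·2N) (2N/e)^(2N)]
     = (2π N)^(2/2) / sqrt(2π·2N) · (N/(2N))^(2N)
     = (2π N)^((2−1)/2) / sqrt(2) · 2^(−2N).
Since 2^2 > 1, the factor 2^(−2N) decays exponentially, so the ratio → 0. Substituting N = 8n gives the stated form.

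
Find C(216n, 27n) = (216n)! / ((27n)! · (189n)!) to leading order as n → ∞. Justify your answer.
C(216n, 27n) ~ (16777216/823543)^(27n) · sqrt(4/(7π·27n))

Write N = 27n. Apply Stirling to each factorial:
  (8N)! ~ sqrt(2π·8N) · (8N/e)^(8N),
  N! ~ sqrt(2π N) · (N/e)^N,
  (7N)! ~ sqrt(2π·7N) · (7N/e)^(7N).
The exponential factors combine to (8N)^(8N) / (N^N · (7N)^(7N)) = 8^(8N)/7^(7N) = (8^8/7^7)^N = (16777216/823543)^N.
The square-root prefactors combine to sqrt(2π·8N) / (sqrt(2π N)·sqrt(2π·7N)) = sqrt(8 / (2π·7·N)) = sqrt(4/(7π·27n)).
Substituting N = 27n: C(216n, 27n) ~ (16777216/823543)^(27n) · sqrt(4/(7π·27n)).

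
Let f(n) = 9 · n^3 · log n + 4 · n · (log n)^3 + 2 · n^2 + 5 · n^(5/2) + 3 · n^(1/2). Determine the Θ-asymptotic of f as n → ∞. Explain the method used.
f(n) ∈ Θ(n^3 · log n)

Compare the terms by growth order. For large n, n^a · (log n)^b dominates n^a' · (log n)^b' iff a > a', or (a = a' and b > b'). Ranking the 5 terms shows the dominant one is 9 · n^3 · log n. Hence f(n) ∈ Θ(n^3 · log n).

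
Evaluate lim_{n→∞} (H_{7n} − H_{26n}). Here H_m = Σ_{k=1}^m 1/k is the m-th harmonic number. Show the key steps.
lim = ln(7/26)

Euler-Maclaurin gives H_m = ln m + γ + 1/(2m) + O(1/m^2). The γ and O(1/m) terms cancel in the difference:
  H_{7n} − H_{26n} = ln(7n) − ln(26n) + O(1/n) = ln(7/26) + O(1/n).
Hence the limit is ln(7/26).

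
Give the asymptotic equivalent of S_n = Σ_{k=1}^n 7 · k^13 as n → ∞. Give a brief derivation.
S_n ~ n^14 / 2

By integral comparison (Euler-Maclaurin), Σ_{k=1}^n 7 · k^13 = 7 · ∫_0^n x^13 dx + O(n^13) = 7 · n^14/14 = n^14 / 2 + O(n^13). (Equivalently, Faulhaber's formula gives the same leading term.)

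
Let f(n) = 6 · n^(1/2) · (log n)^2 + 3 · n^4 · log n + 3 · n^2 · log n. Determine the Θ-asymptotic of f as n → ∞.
f(n) ∈ Θ(n^4 · log n)

Compare the terms by growth order. For large n, n^a · (log n)^b dominates n^a' · (log n)^b' iff a > a', or (a = a' and b > b'). Ranking the 3 terms shows the dominant one is 3 · n^4 · log n. Hence f(n) ∈ Θ(n^4 · log n).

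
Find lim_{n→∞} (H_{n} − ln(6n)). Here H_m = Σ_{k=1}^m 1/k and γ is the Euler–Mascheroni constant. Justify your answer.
lim = −ln 6 + γ

By Euler-Maclaurin, H_m = ln m + γ + O(1/m). So
  H_{n} − ln(6n) = ln(n) + γ − ln(6n) + O(1/n)
                       = ln(1/6) + γ + O(1/n).
Hence the limit is ln(1/6) + γ.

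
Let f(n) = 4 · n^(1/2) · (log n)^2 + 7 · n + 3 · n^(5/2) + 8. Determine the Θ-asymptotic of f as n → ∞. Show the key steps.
f(n) ∈ Θ(n^(5/2))

Compare the terms by growth order. For large n, n^a · (log n)^b dominates n^a' · (log n)^b' iff a > a', or (a = a' and b > b'). Ranking the 4 terms shows the dominant one is 3 · n^(5/2). Hence f(n) ∈ Θ(n^(5/2)).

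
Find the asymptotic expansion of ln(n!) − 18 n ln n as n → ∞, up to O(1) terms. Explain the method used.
ln(n!) − 18 n ln n = −17 n ln n − n + (1/2) ln(2π n) + O(1/n)

Stirling: ln((n)!) = n ln(n) − n + (1/2) ln(2π·n) + O(1/n).
Here n ln(n) = n ln n.
Subtract 18n ln n: leading term is (1 − 18) n ln n = −17 n ln n. The next term is −n. Then the (1/2) ln(2π·n) correction.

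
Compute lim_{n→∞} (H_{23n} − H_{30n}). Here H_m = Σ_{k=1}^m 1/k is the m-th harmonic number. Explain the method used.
lim = ln(23/30)

Euler-Maclaurin gives H_m = ln m + γ + 1/(2m) + O(1/m^2). The γ and O(1/m) terms cancel in the difference:
  H_{23n} − H_{30n} = ln(23n) − ln(30n) + O(1/n) = ln(23/30) + O(1/n).
Hence the limit is ln(23/30).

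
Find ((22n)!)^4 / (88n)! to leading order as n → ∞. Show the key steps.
((22n)!)^4/(88n)! ~ ((2π·22n)^(3/2) / 2) · 4^(−4·22n)  →  0

Write N = 22n. Stirling: N! ~ sqrt(2π N)(N/e)^N and (4N)! ~ sqrt(2π·4N)·(4N/e)^(4N).
  (N!)^4/(4N)! ~ (2π N)^(4/2) (N/e)^(4N) / [sqrt(2π·4N) (4N/e)^(4N)]
     = (2π N)^(4/2) / sqrt(2π·4N) · (N/(4N))^(4N)
     = (2π N)^((4−1)/2) / 2 · 4^(−4N).
Since 4^4 > 1, the factor 4^(−4N) decays exponentially, so the ratio → 0. Substituting N = 22n gives the stated form.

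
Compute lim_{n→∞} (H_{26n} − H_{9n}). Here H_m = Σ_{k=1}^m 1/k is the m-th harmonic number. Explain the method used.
lim = ln(26/9)

Euler-Maclaurin gives H_m = ln m + γ + 1/(2m) + O(1/m^2). The γ and O(1/m) terms cancel in the difference:
  H_{26n} − H_{9n} = ln(26n) − ln(9n) + O(1/n) = ln(26/9) + O(1/n).
Hence the limit is ln(26/9).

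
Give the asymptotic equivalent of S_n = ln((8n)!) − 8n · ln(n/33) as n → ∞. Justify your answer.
S_n ~ 8n · (ln 264 − 1) + O(ln n)

Stirling: ln((8n)!) = 8n ln(8n) − 8n + O(ln n).
  S_n = 8n ln(8n) − 8n − 8n ln(n/33) + O(ln n)
      = 8n ln(8n) − 8n ln n + 8n ln 33 − 8n + O(ln n)
      = 8n ln 8 + 8n ln 33 − 8n + O(ln n)
      = 8n (ln 264 − 1) + O(ln n).
Numerically ln(264) − 1 ≈ 4.5759.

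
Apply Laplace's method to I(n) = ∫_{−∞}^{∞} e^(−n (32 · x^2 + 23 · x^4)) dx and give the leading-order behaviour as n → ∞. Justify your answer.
I(n) ~ sqrt(π/(32n))

φ(x) = 32 · x^2 + 23 · x^4 has its unique global minimum at x* = 0 (since φ'(x) = 64x + 92x^3 = 0 only at x = 0 for real x with both coefficients positive, and φ → ∞ as |x| → ∞). At x* = 0, φ(0) = 0 and φ''(0) = 64. Laplace's method then gives
  I(n) ~ sqrt(2π / (n · φ''(0))) · e^(−n φ(0)) = sqrt(2π / (64n)) = sqrt(π/(32n)).
The 23 · x^4 term contributes only at subleading order (an O(1/n) relative correction).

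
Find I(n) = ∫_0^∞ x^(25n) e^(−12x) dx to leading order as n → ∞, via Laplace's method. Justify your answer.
I(n) ~ (sqrt(2π·25n) / 12) · (25n/(12e))^(25n)

Write the integrand as exp(25n ln x − 12x) and set f(x) = 25n ln x − 12x. Then f'(x) = 25n/x − 12 = 0 at x* = 25n/12, and f''(x*) = −25n/x*^2 = −12^2/(25n). Laplace's method (interior maximum) gives
  I(n) ~ e^(f(x*)) · sqrt(2π / |f''(x*)|)
        = exp(25n ln(25n/12) − 25n) · sqrt(2π · 25n / 12^2)
        = (25n/12)^(25n) e^(−25n) · sqrt(2π·25n) / 12
        = (sqrt(2π·25n) / 12) · (25n/(12e))^(25n).
This matches Γ(25n+1)/12^(25n+1) with Stirling applied to Γ.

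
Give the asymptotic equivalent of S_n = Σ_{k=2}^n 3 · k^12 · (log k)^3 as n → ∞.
S_n ~ 3 · n^13 · (log n)^3 / 13

By integral comparison, S_n = ∫_1^n 3 · x^12 · (log x)^3 dx + O(n^12 · (log n)^3). For the integral, the leading term of ∫_1^n x^12 (log x)^3 dx is n^13/13 · (log n)^3 (by repeated integration by parts; each step lowers the log-exponent and produces a relatively O(1/log n) correction). Hence S_n ~ 3 · n^13 · (log n)^3 / 13.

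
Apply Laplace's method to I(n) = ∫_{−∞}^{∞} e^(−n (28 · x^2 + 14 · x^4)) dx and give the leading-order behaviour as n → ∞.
I(n) ~ sqrt(π/(28n))

φ(x) = 28 · x^2 + 14 · x^4 has its unique global minimum at x* = 0 (since φ'(x) = 56x + 56x^3 = 0 only at x = 0 for real x with both coefficients positive, and φ → ∞ as |x| → ∞). At x* = 0, φ(0) = 0 and φ''(0) = 56. Laplace's method then gives
  I(n) ~ sqrt(2π / (n · φ''(0))) · e^(−n φ(0)) = sqrt(2π / (56n)) = sqrt(π/(28n)).
The 14 · x^4 term contributes only at subleading order (an O(1/n) relative correction).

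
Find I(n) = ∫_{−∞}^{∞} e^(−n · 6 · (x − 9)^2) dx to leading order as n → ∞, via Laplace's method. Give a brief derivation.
I(n) = sqrt(π/(6n))

Here φ(x) = 6 · (x − 9)^2 has its unique minimum at x* = 9 with φ(x*) = 0 and φ''(x*) = 12. Laplace's method gives
  I(n) ~ e^(−n φ(x*)) · sqrt(2π / (n · φ''(x*))) = sqrt(2π / (12n)) = sqrt(π/(6n)).
This is exact: substituting u = (x − 9)·sqrt(6n) gives I(n) = (1/sqrt(6n)) ∫_{−∞}^{∞} e^(−u^2) du = sqrt(π/(6n)).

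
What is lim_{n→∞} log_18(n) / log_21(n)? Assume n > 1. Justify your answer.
lim = ln(21) / ln(18) = log_18(21)

Change of base: log_18(n) = ln n / ln 18 and log_21(n) = ln n / ln 21. The ratio is (ln n / ln 18) · (ln 21 / ln n) = ln 21 / ln 18, a constant independent of n. So the limit is ln 21 / ln 18 = log_18(21).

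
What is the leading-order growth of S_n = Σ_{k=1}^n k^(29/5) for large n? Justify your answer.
S_n ~ (5/34) · n^(34/5)

Integral comparison: Σ_{k=1}^n k^(29/5) = ∫_0^n x^(29/5) dx + O(n^(29/5)). The integral is n^(1 + 29/5) / (1 + 29/5) = n^((29+5)/5) / ((29+5)/5) = (5/34) · n^(34/5).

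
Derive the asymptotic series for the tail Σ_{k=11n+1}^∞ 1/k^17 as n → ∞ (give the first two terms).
Σ_{k>11n} 1/k^17 = 1/(16 · (11n)^16) − 1/(2 · (11n)^17) + O(1/(11n)^18)

Compare to the integral: ∫_{11n}^∞ x^(−17) dx = [−x^(−16)/16]_{11n}^∞ = 1/((17−1)·(11n)^16). The Euler-Maclaurin correction adds −f(11n)/2 = −1/(2·(11n)^17). Euler-Maclaurin then gives
  Σ_{k>11n} 1/k^17 = ∫_{11n}^∞ dx/x^17 − 1/(2·(11n)^17) + O(1/(11n)^18).
(Equivalently this is ζ(17) − Σ_{k≤11n} 1/k^17.)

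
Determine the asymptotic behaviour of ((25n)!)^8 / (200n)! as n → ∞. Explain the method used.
((25n)!)^8/(200n)! ~ ((2π·25n)^(7/2) / sqrt(8)) · 8^(−8·25n)  →  0

Write N = 25n. Stirling: N! ~ sqrt(2π N)(N/e)^N and (8N)! ~ sqrt(2π·8N)·(8N/e)^(8N).
  (N!)^8/(8N)! ~ (2π N)^(8/2) (N/e)^(8N) / [sqrt(2π·8N) (8N/e)^(8N)]
     = (2π N)^(8/2) / sqrt(2π·8N) · (N/(8N))^(8N)
     = (2π N)^((8−1)/2) / sqrt(8) · 8^(−8N).
Since 8^8 > 1, the factor 8^(−8N) decays exponentially, so the ratio → 0. Substituting N = 25n gives the stated form.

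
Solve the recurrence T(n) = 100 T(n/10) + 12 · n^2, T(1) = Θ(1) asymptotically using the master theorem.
T(n) = Θ(n^2 log n)

log_10 100 = 2, and f(n) = 12 · n^2 = Θ(n^(log_10 100)). This is Case 2 of the master theorem: T(n) = Θ(f(n) · log n) = Θ(n^2 log n).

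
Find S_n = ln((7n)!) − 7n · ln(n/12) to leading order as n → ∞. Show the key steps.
S_n ~ 7n · (ln 84 − 1) + O(ln n)

Stirling: ln((7n)!) = 7n ln(7n) − 7n + O(ln n).
  S_n = 7n ln(7n) − 7n − 7n ln(n/12) + O(ln n)
      = 7n ln(7n) − 7n ln n + 7n ln 12 − 7n + O(ln n)
      = 7n ln 7 + 7n ln 12 − 7n + O(ln n)
      = 7n (ln 84 − 1) + O(ln n).
Numerically ln(84) − 1 ≈ 3.4308.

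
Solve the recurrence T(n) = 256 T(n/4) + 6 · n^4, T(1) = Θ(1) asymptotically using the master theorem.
T(n) = Θ(n^4 log n)

log_4 256 = 4, and f(n) = 6 · n^4 = Θ(n^(log_4 256)). This is Case 2 of the master theorem: T(n) = Θ(f(n) · log n) = Θ(n^4 log n).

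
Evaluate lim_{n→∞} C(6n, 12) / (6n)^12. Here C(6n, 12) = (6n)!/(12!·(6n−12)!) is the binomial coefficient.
lim = 1/12! = 1/479001600

With N = 6n → ∞: C(N, 12) / N^12 = [N(N−1)…(N−11)] / (12! · N^12) = (1/12!) · 1 · (1 − 1/(6n)) · … · (1 − 11/(6n)). Each factor → 1 as N → ∞, so the limit is 1/12! = 1/479001600.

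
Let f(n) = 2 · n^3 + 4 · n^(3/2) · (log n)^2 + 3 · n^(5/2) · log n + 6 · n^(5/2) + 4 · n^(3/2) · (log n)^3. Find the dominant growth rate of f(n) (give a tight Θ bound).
f(n) ∈ Θ(n^3)

Compare the terms by growth order. For large n, n^a · (log n)^b dominates n^a' · (log n)^b' iff a > a', or (a = a' and b > b'). Ranking the 5 terms shows the dominant one is 2 · n^3. Hence f(n) ∈ Θ(n^3).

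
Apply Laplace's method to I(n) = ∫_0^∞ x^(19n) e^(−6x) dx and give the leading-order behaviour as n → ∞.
I(n) ~ (sqrt(2π·19n) / 6) · (19n/(6e))^(19n)

Write the integrand as exp(19n ln x − 6x) and set f(x) = 19n ln x − 6x. Then f'(x) = 19n/x − 6 = 0 at x* = 19n/6, and f''(x*) = −19n/x*^2 = −6^2/(19n). Laplace's method (interior maximum) gives
  I(n) ~ e^(f(x*)) · sqrt(2π / |f''(x*)|)
        = exp(19n ln(19n/6) − 19n) · sqrt(2π · 19n / 6^2)
        = (19n/6)^(19n) e^(−19n) · sqrt(2π·19n) / 6
        = (sqrt(2π·19n) / 6) · (19n/(6e))^(19n).
This matches Γ(19n+1)/6^(19n+1) with Stirling applied to Γ.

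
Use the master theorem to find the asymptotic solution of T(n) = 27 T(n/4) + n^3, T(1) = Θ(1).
T(n) = Θ(n^3)

log_4 27 ≈ 2.377. f(n) = n^3 dominates n^(log_4 27) since 3 > 2.377, and the regularity condition a·f(n/b) = 27·(n/4)^3 = (27/64)·n^3 ≤ c·f(n) holds with c = 27/64 ≈ 0.422 < 1. So this is Case 3: T(n) = Θ(f(n)) = Θ(n^3).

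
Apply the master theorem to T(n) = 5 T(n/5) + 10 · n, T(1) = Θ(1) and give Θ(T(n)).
T(n) = Θ(n log n)

log_5 5 = 1, and f(n) = 10 · n = Θ(n^(log_5 5)). This is Case 2 of the master theorem: T(n) = Θ(f(n) · log n) = Θ(n log n).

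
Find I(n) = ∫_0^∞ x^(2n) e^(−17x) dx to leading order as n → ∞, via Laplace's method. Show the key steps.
I(n) ~ (sqrt(2π·2n) / 17) · (2n/(17e))^(2n)

Write the integrand as exp(2n ln x − 17x) and set f(x) = 2n ln x − 17x. Then f'(x) = 2n/x − 17 = 0 at x* = 2n/17, and f''(x*) = −2n/x*^2 = −17^2/(2n). Laplace's method (interior maximum) gives
  I(n) ~ e^(f(x*)) · sqrt(2π / |f''(x*)|)
        = exp(2n ln(2n/17) − 2n) · sqrt(2π · 2n / 17^2)
        = (2n/17)^(2n) e^(−2n) · sqrt(2π·2n) / 17
        = (sqrt(2π·2n) / 17) · (2n/(17e))^(2n).
This matches Γ(2n+1)/17^(2n+1) with Stirling applied to Γ.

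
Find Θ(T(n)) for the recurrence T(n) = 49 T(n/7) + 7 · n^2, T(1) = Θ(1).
T(n) = Θ(n^2 log n)

log_7 49 = 2, and f(n) = 7 · n^2 = Θ(n^(log_7 49)). This is Case 2 of the master theorem: T(n) = Θ(f(n) · log n) = Θ(n^2 log n).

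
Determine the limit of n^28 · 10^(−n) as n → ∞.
lim = 0

Exponentials with base > 1 dominate every fixed polynomial: for any fixed c, n^c / 10^n → 0 as n → ∞ (e.g. by the ratio test, or by writing 10^n = e^(n ln 10) and noting e^(n ln 10) / n^c → ∞). Hence n^28 · 10^(−n) = n^28 / 10^n → 0.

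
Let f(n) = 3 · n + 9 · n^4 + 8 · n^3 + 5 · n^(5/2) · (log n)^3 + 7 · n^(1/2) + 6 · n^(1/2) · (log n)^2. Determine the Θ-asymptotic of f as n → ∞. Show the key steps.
f(n) ∈ Θ(n^4)

Compare the terms by growth order. For large n, n^a · (log n)^b dominates n^a' · (log n)^b' iff a > a', or (a = a' and b > b'). Ranking the 6 terms shows the dominant one is 9 · n^4. Hence f(n) ∈ Θ(n^4).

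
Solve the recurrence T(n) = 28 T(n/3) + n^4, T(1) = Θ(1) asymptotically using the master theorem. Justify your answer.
T(n) = Θ(n^4)

log_3 28 ≈ 3.033. f(n) = n^4 dominates n^(log_3 28) since 4 > 3.033, and the regularity condition a·f(n/b) = 28·(n/3)^4 = (28/81)·n^4 ≤ c·f(n) holds with c = 28/81 ≈ 0.346 < 1. So this is Case 3: T(n) = Θ(f(n)) = Θ(n^4).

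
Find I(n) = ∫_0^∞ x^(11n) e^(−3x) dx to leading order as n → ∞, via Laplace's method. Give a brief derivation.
I(n) ~ (sqrt(2π·11n) / 3) · (11n/(3e))^(11n)

Write the integrand as exp(11n ln x − 3x) and set f(x) = 11n ln x − 3x. Then f'(x) = 11n/x − 3 = 0 at x* = 11n/3, and f''(x*) = −11n/x*^2 = −3^2/(11n). Laplace's method (interior maximum) gives
  I(n) ~ e^(f(x*)) · sqrt(2π / |f''(x*)|)
        = exp(11n ln(11n/3) − 11n) · sqrt(2π · 11n / 3^2)
        = (11n/3)^(11n) e^(−11n) · sqrt(2π·11n) / 3
        = (sqrt(2π·11n) / 3) · (11n/(3e))^(11n).
This matches Γ(11n+1)/3^(11n+1) with Stirling applied to Γ.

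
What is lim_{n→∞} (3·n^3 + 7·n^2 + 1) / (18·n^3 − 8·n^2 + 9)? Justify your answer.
lim = 3/18 = 1/6

For large n the leading n^3 terms dominate both numerator and denominator. Dividing top and bottom by n^3, every other term tends to 0, leaving 3/18 = 1/6.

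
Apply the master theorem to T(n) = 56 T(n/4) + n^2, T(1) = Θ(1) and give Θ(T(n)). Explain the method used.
T(n) = Θ(n^(log_4 56))

Master theorem: compare f(n) = n^2 to n^(log_4 56) where log_4 56 ≈ 2.904. Since 2 < log_4 56, we have f(n) = O(n^(log_4 56 − ε)) for some ε > 0 — Case 1. Hence T(n) = Θ(n^(log_4 56)).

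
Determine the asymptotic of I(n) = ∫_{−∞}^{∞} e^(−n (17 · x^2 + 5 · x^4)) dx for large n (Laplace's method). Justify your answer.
I(n) ~ sqrt(π/(17n))

φ(x) = 17 · x^2 + 5 · x^4 has its unique global minimum at x* = 0 (since φ'(x) = 34x + 20x^3 = 0 only at x = 0 for real x with both coefficients positive, and φ → ∞ as |x| → ∞). At x* = 0, φ(0) = 0 and φ''(0) = 34. Laplace's method then gives
  I(n) ~ sqrt(2π / (n · φ''(0))) · e^(−n φ(0)) = sqrt(2π / (34n)) = sqrt(π/(17n)).
The 5 · x^4 term contributes only at subleading order (an O(1/n) relative correction).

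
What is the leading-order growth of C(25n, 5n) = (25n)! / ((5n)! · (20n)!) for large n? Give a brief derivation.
C(25n, 5n) ~ (3125/256)^(5n) · sqrt(5/(8π·5n))

Write N = 5n. Apply Stirling to each factorial:
  (5N)! ~ sqrt(2π·5N) · (5N/e)^(5N),
  N! ~ sqrt(2π N) · (N/e)^N,
  (4N)! ~ sqrt(2π·4N) · (4N/e)^(4N).
The exponential factors combine to (5N)^(5N) / (N^N · (4N)^(4N)) = 5^(5N)/4^(4N) = (5^5/4^4)^N = (3125/256)^N.
The square-root prefactors combine to sqrt(2π·5N) / (sqrt(2π N)·sqrt(2π·4N)) = sqrt(5 / (2π·4·N)) = sqrt(5/(8π·5n)).
Substituting N = 5n: C(25n, 5n) ~ (3125/256)^(5n) · sqrt(5/(8π·5n)).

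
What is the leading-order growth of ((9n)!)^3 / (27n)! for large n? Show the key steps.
((9n)!)^3/(27n)! ~ ((2π·9n)^(2/2) / sqrt(3)) · 3^(−3·9n)  →  0

Write N = 9n. Stirling: N! ~ sqrt(2π N)(N/e)^N and (3N)! ~ sqrt(2π·3N)·(3N/e)^(3N).
  (N!)^3/(3N)! ~ (2π N)^(3/2) (N/e)^(3N) / [sqrt(2π·3N) (3N/e)^(3N)]
     = (2π N)^(3/2) / sqrt(2π·3N) · (N/(3N))^(3N)
     = (2π N)^((3−1)/2) / sqrt(3) · 3^(−3N).
Since 3^3 > 1, the factor 3^(−3N) decays exponentially, so the ratio → 0. Substituting N = 9n gives the stated form.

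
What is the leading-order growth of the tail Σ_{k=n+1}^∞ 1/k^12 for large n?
Σ_{k>n} 1/k^12 ~ 1/(11 · n^11)

Compare to the integral: ∫_{n}^∞ x^(−12) dx = [−x^(−11)/11]_{n}^∞ = 1/((12−1)·n^11). Euler-Maclaurin then gives
  Σ_{k>n} 1/k^12 = ∫_{n}^∞ dx/x^12 − 1/(2·n^12) + O(1/n^13).
(Equivalently this is ζ(12) − Σ_{k≤n} 1/k^12.)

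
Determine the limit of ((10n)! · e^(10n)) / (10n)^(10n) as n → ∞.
lim = ∞

Stirling: (10n)! ~ sqrt(2π·10n) · (10n/e)^(10n). Hence
  (10n)! · e^(10n) / (10n)^(10n) ~ sqrt(2π·10n) = sqrt(2π·10) · sqrt(n) → ∞.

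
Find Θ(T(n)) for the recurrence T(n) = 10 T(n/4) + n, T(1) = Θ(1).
T(n) = Θ(n^(log_4 10))

Master theorem: compare f(n) = n to n^(log_4 10) where log_4 10 ≈ 1.661. Since 1 < log_4 10, we have f(n) = O(n^(log_4 10 − ε)) for some ε > 0 — Case 1. Hence T(n) = Θ(n^(log_4 10)).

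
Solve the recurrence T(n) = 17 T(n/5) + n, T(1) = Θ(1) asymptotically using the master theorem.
T(n) = Θ(n^(log_5 17))

Master theorem: compare f(n) = n to n^(log_5 17) where log_5 17 ≈ 1.760. Since 1 < log_5 17, we have f(n) = O(n^(log_5 17 − ε)) for some ε > 0 — Case 1. Hence T(n) = Θ(n^(log_5 17)).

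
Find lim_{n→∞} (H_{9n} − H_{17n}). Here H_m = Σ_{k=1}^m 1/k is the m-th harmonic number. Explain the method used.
lim = ln(9/17)

Euler-Maclaurin gives H_m = ln m + γ + 1/(2m) + O(1/m^2). The γ and O(1/m) terms cancel in the difference:
  H_{9n} − H_{17n} = ln(9n) − ln(17n) + O(1/n) = ln(9/17) + O(1/n).
Hence the limit is ln(9/17).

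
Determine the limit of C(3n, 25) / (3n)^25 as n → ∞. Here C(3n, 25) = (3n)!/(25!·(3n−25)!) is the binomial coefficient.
lim = 1/25! = 1/15511210043330985984000000

With N = 3n → ∞: C(N, 25) / N^25 = [N(N−1)…(N−24)] / (25! · N^25) = (1/25!) · 1 · (1 − 1/(3n)) · … · (1 − 24/(3n)). Each factor → 1 as N → ∞, so the limit is 1/25! = 1/15511210043330985984000000.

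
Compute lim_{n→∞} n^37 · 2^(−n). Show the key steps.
lim = 0

Exponentials with base > 1 dominate every fixed polynomial: for any fixed c, n^c / 2^n → 0 as n → ∞ (e.g. by the ratio test, or by writing 2^n = e^(n ln 2) and noting e^(n ln 2) / n^c → ∞). Hence n^37 · 2^(−n) = n^37 / 2^n → 0.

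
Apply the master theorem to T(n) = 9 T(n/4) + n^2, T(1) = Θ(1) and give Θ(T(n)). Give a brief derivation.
T(n) = Θ(n^2)

log_4 9 ≈ 1.585. f(n) = n^2 dominates n^(log_4 9) since 2 > 1.585, and the regularity condition a·f(n/b) = 9·(n/4)^2 = (9/16)·n^2 ≤ c·f(n) holds with c = 9/16 ≈ 0.562 < 1. So this is Case 3: T(n) = Θ(f(n)) = Θ(n^2).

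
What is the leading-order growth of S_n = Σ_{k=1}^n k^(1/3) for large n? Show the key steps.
S_n ~ (3/4) · n^(4/3)

Integral comparison: Σ_{k=1}^n k^(1/3) = ∫_0^n x^(1/3) dx + O(n^(1/3)). The integral is n^(1 + 1/3) / (1 + 1/3) = n^((1+3)/3) / ((1+3)/3) = (3/4) · n^(4/3).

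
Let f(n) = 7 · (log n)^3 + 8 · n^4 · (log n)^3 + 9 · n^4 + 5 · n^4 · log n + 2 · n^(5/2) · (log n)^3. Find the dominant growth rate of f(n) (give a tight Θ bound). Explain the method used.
f(n) ∈ Θ(n^4 · (log n)^3)

Compare the terms by growth order. For large n, n^a · (log n)^b dominates n^a' · (log n)^b' iff a > a', or (a = a' and b > b'). Ranking the 5 terms shows the dominant one is 8 · n^4 · (log n)^3. Hence f(n) ∈ Θ(n^4 · (log n)^3).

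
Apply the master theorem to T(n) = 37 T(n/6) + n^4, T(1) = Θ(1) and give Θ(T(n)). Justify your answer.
T(n) = Θ(n^4)

log_6 37 ≈ 2.015. f(n) = n^4 dominates n^(log_6 37) since 4 > 2.015, and the regularity condition a·f(n/b) = 37·(n/6)^4 = (37/1296)·n^4 ≤ c·f(n) holds with c = 37/1296 ≈ 0.0285 < 1. So this is Case 3: T(n) = Θ(f(n)) = Θ(n^4).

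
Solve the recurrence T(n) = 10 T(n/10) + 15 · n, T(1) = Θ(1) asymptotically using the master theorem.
T(n) = Θ(n log n)

log_10 10 = 1, and f(n) = 15 · n = Θ(n^(log_10 10)). This is Case 2 of the master theorem: T(n) = Θ(f(n) · log n) = Θ(n log n).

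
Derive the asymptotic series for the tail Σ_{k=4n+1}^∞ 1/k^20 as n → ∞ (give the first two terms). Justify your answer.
Σ_{k>4n} 1/k^20 = 1/(19 · (4n)^19) − 1/(2 · (4n)^20) + O(1/(4n)^21)

Compare to the integral: ∫_{4n}^∞ x^(−20) dx = [−x^(−19)/19]_{4n}^∞ = 1/((20−1)·(4n)^19). The Euler-Maclaurin correction adds −f(4n)/2 = −1/(2·(4n)^20). Euler-Maclaurin then gives
  Σ_{k>4n} 1/k^20 = ∫_{4n}^∞ dx/x^20 − 1/(2·(4n)^20) + O(1/(4n)^21).
(Equivalently this is ζ(20) − Σ_{k≤4n} 1/k^20.)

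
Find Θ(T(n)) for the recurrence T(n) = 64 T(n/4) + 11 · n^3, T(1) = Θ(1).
T(n) = Θ(n^3 log n)

log_4 64 = 3, and f(n) = 11 · n^3 = Θ(n^(log_4 64)). This is Case 2 of the master theorem: T(n) = Θ(f(n) · log n) = Θ(n^3 log n).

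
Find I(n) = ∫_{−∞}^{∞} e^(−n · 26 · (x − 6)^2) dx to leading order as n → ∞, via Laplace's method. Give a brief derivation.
I(n) = sqrt(π/(26n))

Here φ(x) = 26 · (x − 6)^2 has its unique minimum at x* = 6 with φ(x*) = 0 and φ''(x*) = 52. Laplace's method gives
  I(n) ~ e^(−n φ(x*)) · sqrt(2π / (n · φ''(x*))) = sqrt(2π / (52n)) = sqrt(π/(26n)).
This is exact: substituting u = (x − 6)·sqrt(26n) gives I(n) = (1/sqrt(26n)) ∫_{−∞}^{∞} e^(−u^2) du = sqrt(π/(26n)).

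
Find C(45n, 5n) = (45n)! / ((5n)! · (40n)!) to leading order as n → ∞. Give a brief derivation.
C(45n, 5n) ~ (387420489/16777216)^(5n) · sqrt(9/(16π·5n))

Write N = 5n. Apply Stirling to each factorial:
  (9N)! ~ sqrt(2π·9N) · (9N/e)^(9N),
  N! ~ sqrt(2π N) · (N/e)^N,
  (8N)! ~ sqrt(2π·8N) · (8N/e)^(8N).
The exponential factors combine to (9N)^(9N) / (N^N · (8N)^(8N)) = 9^(9N)/8^(8N) = (9^9/8^8)^N = (387420489/16777216)^N.
The square-root prefactors combine to sqrt(2π·9N) / (sqrt(2π N)·sqrt(2π·8N)) = sqrt(9 / (2π·8·N)) = sqrt(9/(16π·5n)).
Substituting N = 5n: C(45n, 5n) ~ (387420489/16777216)^(5n) · sqrt(9/(16π·5n)).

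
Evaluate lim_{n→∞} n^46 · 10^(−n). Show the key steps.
lim = 0

Exponentials with base > 1 dominate every fixed polynomial: for any fixed c, n^c / 10^n → 0 as n → ∞ (e.g. by the ratio test, or by writing 10^n = e^(n ln 10) and noting e^(n ln 10) / n^c → ∞). Hence n^46 · 10^(−n) = n^46 / 10^n → 0.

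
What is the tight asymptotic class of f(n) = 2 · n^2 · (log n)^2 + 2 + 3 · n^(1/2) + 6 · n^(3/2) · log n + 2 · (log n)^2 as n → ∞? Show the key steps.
f(n) ∈ Θ(n^2 · (log n)^2)

Compare the terms by growth order. For large n, n^a · (log n)^b dominates n^a' · (log n)^b' iff a > a', or (a = a' and b > b'). Ranking the 5 terms shows the dominant one is 2 · n^2 · (log n)^2. Hence f(n) ∈ Θ(n^2 · (log n)^2).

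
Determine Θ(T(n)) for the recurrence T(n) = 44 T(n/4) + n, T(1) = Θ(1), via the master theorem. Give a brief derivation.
T(n) = Θ(n^(log_4 44))

Master theorem: compare f(n) = n to n^(log_4 44) where log_4 44 ≈ 2.730. Since 1 < log_4 44, we have f(n) = O(n^(log_4 44 − ε)) for some ε > 0 — Case 1. Hence T(n) = Θ(n^(log_4 44)).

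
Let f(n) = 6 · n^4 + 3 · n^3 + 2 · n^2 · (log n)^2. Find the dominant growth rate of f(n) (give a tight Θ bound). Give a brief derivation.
f(n) ∈ Θ(n^4)

Compare the terms by growth order. For large n, n^a · (log n)^b dominates n^a' · (log n)^b' iff a > a', or (a = a' and b > b'). Ranking the 3 terms shows the dominant one is 6 · n^4. Hence f(n) ∈ Θ(n^4).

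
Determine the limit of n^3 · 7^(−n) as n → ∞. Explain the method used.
lim = 0

Exponentials with base > 1 dominate every fixed polynomial: for any fixed c, n^c / 7^n → 0 as n → ∞ (e.g. by the ratio test, or by writing 7^n = e^(n ln 7) and noting e^(n ln 7) / n^c → ∞). Hence n^3 · 7^(−n) = n^3 / 7^n → 0.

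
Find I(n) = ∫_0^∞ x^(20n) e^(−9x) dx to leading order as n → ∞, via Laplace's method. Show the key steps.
I(n) ~ (sqrt(2π·20n) / 9) · (20n/(9e))^(20n)

Write the integrand as exp(20n ln x − 9x) and set f(x) = 20n ln x − 9x. Then f'(x) = 20n/x − 9 = 0 at x* = 20n/9, and f''(x*) = −20n/x*^2 = −9^2/(20n). Laplace's method (interior maximum) gives
  I(n) ~ e^(f(x*)) · sqrt(2π / |f''(x*)|)
        = exp(20n ln(20n/9) − 20n) · sqrt(2π · 20n / 9^2)
        = (20n/9)^(20n) e^(−20n) · sqrt(2π·20n) / 9
        = (sqrt(2π·20n) / 9) · (20n/(9e))^(20n).
This matches Γ(20n+1)/9^(20n+1) with Stirling applied to Γ.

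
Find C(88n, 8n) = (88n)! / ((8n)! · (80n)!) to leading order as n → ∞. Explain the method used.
C(88n, 8n) ~ (285311670611/10000000000)^(8n) · sqrt(11/(20π·8n))

Write N = 8n. Apply Stirling to each factorial:
  (11N)! ~ sqrt(2π·11N) · (11N/e)^(11N),
  N! ~ sqrt(2π N) · (N/e)^N,
  (10N)! ~ sqrt(2π·10N) · (10N/e)^(10N).
The exponential factors combine to (11N)^(11N) / (N^N · (10N)^(10N)) = 11^(11N)/10^(10N) = (11^11/10^10)^N = (285311670611/10000000000)^N.
The square-root prefactors combine to sqrt(2π·11N) / (sqrt(2π N)·sqrt(2π·10N)) = sqrt(11 / (2π·10·N)) = sqrt(11/(20π·8n)).
Substituting N = 8n: C(88n, 8n) ~ (285311670611/10000000000)^(8n) · sqrt(11/(20π·8n)).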